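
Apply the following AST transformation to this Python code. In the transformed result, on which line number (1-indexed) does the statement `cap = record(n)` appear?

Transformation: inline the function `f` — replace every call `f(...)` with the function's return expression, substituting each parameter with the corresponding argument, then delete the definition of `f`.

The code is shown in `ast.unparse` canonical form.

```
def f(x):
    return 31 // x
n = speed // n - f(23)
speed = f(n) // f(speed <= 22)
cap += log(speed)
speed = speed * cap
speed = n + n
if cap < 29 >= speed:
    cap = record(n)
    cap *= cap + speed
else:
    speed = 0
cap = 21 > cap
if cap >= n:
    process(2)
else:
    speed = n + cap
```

Transformed code:
n = speed // n - 31 // 23
speed = 31 // n // (31 // (speed <= 22))
cap += log(speed)
speed = speed * cap
speed = n + n
if cap < 29 >= speed:
    cap = record(n)
    cap *= cap + speed
else:
    speed = 0
cap = 21 > cap
if cap >= n:
    process(2)
else:
    speed = n + cap

7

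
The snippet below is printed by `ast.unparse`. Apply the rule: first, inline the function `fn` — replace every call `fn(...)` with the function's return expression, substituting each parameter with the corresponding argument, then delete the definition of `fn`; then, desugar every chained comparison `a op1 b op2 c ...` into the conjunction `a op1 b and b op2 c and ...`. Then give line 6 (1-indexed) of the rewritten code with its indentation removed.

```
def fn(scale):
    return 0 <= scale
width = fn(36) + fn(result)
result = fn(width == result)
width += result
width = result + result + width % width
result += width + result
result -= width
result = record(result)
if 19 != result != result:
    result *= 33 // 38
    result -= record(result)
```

Transformed code:
width = (0 <= 36) + (0 <= result)
result = 0 <= (width == result)
width += result
width = result + result + width % width
result += width + result
result -= width
result = record(result)
if 19 != result and result != result:
    result *= 33 // 38
    result -= record(result)

result -= width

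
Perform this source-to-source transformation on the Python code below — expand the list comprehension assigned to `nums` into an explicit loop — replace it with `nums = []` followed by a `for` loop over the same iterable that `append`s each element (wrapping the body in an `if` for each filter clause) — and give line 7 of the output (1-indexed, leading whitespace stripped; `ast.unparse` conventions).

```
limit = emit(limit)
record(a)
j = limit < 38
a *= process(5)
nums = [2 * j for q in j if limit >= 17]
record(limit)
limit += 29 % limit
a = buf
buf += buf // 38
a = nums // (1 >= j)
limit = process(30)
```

Transformed code:
limit = emit(limit)
record(a)
j = limit < 38
a *= process(5)
nums = []
for q in j:
    if limit >= 17:
        nums.append(2 * j)
record(limit)
limit += 29 % limit
a = buf
buf += buf // 38
a = nums // (1 >= j)
limit = process(30)

if limit >= 17:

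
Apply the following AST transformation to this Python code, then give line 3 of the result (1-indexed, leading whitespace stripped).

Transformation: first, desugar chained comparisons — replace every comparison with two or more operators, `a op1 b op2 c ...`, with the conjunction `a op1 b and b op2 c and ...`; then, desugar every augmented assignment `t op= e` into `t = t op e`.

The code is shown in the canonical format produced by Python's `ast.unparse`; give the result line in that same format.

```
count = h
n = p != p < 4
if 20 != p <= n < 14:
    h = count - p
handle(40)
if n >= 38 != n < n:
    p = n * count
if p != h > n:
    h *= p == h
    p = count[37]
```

if 20 != p and p <= n and (n < 14):

Transformed code:
count = h
n = p != p and p < 4
if 20 != p and p <= n and (n < 14):
    h = count - p
handle(40)
if n >= 38 and 38 != n and (n < n):
    p = n * count
if p != h and h > n:
    h = h * (p == h)
    p = count[37]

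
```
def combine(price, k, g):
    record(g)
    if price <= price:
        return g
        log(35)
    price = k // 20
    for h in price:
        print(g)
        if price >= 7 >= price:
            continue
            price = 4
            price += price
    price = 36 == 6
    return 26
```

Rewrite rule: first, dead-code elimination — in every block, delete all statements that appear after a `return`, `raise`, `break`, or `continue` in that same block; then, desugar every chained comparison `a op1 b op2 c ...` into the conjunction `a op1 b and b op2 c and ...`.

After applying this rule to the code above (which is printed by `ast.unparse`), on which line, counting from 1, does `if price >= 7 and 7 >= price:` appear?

8

Transformed code:
def combine(price, k, g):
    record(g)
    if price <= price:
        return g
    price = k // 20
    for h in price:
        print(g)
        if price >= 7 and 7 >= price:
            continue
    price = 36 == 6
    return 26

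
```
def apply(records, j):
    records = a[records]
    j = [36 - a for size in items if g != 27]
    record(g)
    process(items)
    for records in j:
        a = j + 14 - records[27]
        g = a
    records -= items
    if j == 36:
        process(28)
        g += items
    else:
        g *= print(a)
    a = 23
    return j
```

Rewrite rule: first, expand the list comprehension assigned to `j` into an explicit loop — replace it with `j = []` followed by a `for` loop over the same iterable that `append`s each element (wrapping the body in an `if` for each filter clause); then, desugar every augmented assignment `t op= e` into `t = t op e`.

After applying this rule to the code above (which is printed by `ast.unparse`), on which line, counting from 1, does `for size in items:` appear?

4

Transformed code:
def apply(records, j):
    records = a[records]
    j = []
    for size in items:
        if g != 27:
            j.append(36 - a)
    record(g)
    process(items)
    for records in j:
        a = j + 14 - records[27]
        g = a
    records = records - items
    if j == 36:
        process(28)
        g = g + items
    else:
        g = g * print(a)
    a = 23
    return j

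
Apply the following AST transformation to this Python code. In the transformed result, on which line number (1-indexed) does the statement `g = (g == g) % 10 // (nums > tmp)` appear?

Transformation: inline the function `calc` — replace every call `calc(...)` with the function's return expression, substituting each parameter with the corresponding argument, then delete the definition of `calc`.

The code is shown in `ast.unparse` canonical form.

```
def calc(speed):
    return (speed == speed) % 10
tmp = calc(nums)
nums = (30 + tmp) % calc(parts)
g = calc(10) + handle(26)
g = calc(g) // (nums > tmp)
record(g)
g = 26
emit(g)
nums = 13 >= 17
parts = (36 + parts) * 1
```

4

Transformed code:
tmp = (nums == nums) % 10
nums = (30 + tmp) % ((parts == parts) % 10)
g = (10 == 10) % 10 + handle(26)
g = (g == g) % 10 // (nums > tmp)
record(g)
g = 26
emit(g)
nums = 13 >= 17
parts = (36 + parts) * 1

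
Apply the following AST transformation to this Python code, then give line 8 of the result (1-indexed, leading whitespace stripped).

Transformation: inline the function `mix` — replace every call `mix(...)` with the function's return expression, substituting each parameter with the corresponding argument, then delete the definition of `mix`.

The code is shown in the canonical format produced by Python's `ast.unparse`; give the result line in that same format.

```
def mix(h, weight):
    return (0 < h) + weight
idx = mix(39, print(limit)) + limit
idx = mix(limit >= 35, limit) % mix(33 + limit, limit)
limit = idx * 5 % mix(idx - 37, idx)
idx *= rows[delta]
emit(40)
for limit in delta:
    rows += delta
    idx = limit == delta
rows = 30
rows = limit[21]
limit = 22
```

Transformed code:
idx = (0 < 39) + print(limit) + limit
idx = ((0 < (limit >= 35)) + limit) % ((0 < 33 + limit) + limit)
limit = idx * 5 % ((0 < idx - 37) + idx)
idx *= rows[delta]
emit(40)
for limit in delta:
    rows += delta
    idx = limit == delta
rows = 30
rows = limit[21]
limit = 22

idx = limit == delta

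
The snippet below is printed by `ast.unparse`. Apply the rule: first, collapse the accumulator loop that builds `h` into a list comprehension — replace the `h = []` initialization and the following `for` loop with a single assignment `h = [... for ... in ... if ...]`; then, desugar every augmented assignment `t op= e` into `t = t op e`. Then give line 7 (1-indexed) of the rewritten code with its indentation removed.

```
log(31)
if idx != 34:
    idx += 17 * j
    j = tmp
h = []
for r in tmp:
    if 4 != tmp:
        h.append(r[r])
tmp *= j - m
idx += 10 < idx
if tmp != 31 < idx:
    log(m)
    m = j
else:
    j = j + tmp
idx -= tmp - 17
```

Transformed code:
log(31)
if idx != 34:
    idx = idx + 17 * j
    j = tmp
h = [r[r] for r in tmp if 4 != tmp]
tmp = tmp * (j - m)
idx = idx + (10 < idx)
if tmp != 31 < idx:
    log(m)
    m = j
else:
    j = j + tmp
idx = idx - (tmp - 17)

idx = idx + (10 < idx)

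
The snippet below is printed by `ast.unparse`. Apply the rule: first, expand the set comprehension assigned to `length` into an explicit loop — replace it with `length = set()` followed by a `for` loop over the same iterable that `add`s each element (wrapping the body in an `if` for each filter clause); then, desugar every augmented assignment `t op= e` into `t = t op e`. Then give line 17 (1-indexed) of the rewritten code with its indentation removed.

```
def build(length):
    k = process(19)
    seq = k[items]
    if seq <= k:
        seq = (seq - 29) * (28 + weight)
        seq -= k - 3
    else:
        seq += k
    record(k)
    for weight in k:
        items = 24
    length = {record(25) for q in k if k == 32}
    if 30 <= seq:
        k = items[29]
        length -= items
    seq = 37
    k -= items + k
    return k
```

Transformed code:
def build(length):
    k = process(19)
    seq = k[items]
    if seq <= k:
        seq = (seq - 29) * (28 + weight)
        seq = seq - (k - 3)
    else:
        seq = seq + k
    record(k)
    for weight in k:
        items = 24
    length = set()
    for q in k:
        if k == 32:
            length.add(record(25))
    if 30 <= seq:
        k = items[29]
        length = length - items
    seq = 37
    k = k - (items + k)
    return k

k = items[29]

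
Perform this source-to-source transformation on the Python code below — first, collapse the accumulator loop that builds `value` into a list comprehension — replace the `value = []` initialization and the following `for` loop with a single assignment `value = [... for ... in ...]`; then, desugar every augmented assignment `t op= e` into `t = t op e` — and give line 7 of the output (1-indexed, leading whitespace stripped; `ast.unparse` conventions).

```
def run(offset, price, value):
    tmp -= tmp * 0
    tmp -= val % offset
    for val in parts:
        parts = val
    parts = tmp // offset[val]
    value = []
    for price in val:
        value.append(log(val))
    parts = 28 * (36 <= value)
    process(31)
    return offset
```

Transformed code:
def run(offset, price, value):
    tmp = tmp - tmp * 0
    tmp = tmp - val % offset
    for val in parts:
        parts = val
    parts = tmp // offset[val]
    value = [log(val) for price in val]
    parts = 28 * (36 <= value)
    process(31)
    return offset

value = [log(val) for price in val]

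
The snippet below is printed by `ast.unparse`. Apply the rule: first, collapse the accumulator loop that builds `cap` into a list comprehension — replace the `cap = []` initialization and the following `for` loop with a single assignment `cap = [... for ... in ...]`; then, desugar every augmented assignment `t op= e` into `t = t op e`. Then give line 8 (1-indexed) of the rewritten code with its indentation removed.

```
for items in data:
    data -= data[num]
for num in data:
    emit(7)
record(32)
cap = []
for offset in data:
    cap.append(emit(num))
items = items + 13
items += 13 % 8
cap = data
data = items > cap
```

items = items + 13 % 8

Transformed code:
for items in data:
    data = data - data[num]
for num in data:
    emit(7)
record(32)
cap = [emit(num) for offset in data]
items = items + 13
items = items + 13 % 8
cap = data
data = items > cap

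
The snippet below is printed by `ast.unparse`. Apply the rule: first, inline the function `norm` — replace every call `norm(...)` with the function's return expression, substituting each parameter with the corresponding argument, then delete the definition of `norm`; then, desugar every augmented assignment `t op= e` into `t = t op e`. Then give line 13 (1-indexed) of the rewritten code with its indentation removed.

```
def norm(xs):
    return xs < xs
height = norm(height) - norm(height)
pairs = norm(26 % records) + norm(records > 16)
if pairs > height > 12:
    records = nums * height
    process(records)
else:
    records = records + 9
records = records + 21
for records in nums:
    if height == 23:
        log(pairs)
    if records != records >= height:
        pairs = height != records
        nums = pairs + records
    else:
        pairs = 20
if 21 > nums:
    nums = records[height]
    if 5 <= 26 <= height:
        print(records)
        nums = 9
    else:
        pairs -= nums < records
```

pairs = height != records

Transformed code:
height = (height < height) - (height < height)
pairs = (26 % records < 26 % records) + ((records > 16) < (records > 16))
if pairs > height > 12:
    records = nums * height
    process(records)
else:
    records = records + 9
records = records + 21
for records in nums:
    if height == 23:
        log(pairs)
    if records != records >= height:
        pairs = height != records
        nums = pairs + records
    else:
        pairs = 20
if 21 > nums:
    nums = records[height]
    if 5 <= 26 <= height:
        print(records)
        nums = 9
    else:
        pairs = pairs - (nums < records)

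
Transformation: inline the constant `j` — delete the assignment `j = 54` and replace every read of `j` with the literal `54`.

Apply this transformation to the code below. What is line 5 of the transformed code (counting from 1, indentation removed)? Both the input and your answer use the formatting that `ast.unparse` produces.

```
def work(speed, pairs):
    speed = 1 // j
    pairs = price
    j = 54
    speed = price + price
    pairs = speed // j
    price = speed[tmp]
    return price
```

pairs = speed // 54

Transformed code:
def work(speed, pairs):
    speed = 1 // 54
    pairs = price
    speed = price + price
    pairs = speed // 54
    price = speed[tmp]
    return price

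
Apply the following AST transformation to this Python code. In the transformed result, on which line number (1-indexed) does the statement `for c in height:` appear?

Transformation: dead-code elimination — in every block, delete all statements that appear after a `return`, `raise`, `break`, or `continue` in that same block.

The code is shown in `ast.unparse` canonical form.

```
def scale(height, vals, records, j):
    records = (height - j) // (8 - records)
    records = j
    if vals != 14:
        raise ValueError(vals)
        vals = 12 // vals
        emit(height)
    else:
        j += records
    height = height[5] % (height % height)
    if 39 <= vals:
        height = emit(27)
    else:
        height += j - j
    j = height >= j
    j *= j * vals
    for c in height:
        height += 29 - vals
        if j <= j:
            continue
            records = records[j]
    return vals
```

15

Transformed code:
def scale(height, vals, records, j):
    records = (height - j) // (8 - records)
    records = j
    if vals != 14:
        raise ValueError(vals)
    else:
        j += records
    height = height[5] % (height % height)
    if 39 <= vals:
        height = emit(27)
    else:
        height += j - j
    j = height >= j
    j *= j * vals
    for c in height:
        height += 29 - vals
        if j <= j:
            continue
    return vals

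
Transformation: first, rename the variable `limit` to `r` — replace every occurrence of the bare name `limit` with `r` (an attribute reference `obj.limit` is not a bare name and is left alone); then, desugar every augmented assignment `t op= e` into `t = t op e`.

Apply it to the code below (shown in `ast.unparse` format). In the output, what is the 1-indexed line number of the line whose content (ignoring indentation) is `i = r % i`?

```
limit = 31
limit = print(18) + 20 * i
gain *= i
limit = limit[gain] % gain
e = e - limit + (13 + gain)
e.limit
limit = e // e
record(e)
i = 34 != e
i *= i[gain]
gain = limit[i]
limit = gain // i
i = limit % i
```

13

Transformed code:
r = 31
r = print(18) + 20 * i
gain = gain * i
r = r[gain] % gain
e = e - r + (13 + gain)
e.limit
r = e // e
record(e)
i = 34 != e
i = i * i[gain]
gain = r[i]
r = gain // i
i = r % i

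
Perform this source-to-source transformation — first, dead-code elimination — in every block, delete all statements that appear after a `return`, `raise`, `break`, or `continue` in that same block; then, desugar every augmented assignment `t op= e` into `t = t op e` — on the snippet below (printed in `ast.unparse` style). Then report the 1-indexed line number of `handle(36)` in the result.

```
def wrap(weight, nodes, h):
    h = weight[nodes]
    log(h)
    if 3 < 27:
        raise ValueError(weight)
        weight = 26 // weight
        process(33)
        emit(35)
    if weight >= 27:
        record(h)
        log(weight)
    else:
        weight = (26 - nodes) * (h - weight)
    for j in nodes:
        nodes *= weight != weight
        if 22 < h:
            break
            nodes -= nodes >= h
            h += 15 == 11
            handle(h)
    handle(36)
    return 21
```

Transformed code:
def wrap(weight, nodes, h):
    h = weight[nodes]
    log(h)
    if 3 < 27:
        raise ValueError(weight)
    if weight >= 27:
        record(h)
        log(weight)
    else:
        weight = (26 - nodes) * (h - weight)
    for j in nodes:
        nodes = nodes * (weight != weight)
        if 22 < h:
            break
    handle(36)
    return 21

15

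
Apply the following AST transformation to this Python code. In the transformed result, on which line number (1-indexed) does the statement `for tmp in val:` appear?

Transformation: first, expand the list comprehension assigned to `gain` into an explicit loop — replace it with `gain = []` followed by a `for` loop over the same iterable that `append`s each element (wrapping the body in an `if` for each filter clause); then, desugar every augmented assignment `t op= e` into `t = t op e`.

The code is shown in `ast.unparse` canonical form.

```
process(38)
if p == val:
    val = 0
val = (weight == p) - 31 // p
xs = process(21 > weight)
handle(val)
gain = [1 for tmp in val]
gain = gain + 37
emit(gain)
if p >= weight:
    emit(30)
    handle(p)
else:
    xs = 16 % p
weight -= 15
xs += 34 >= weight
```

8

Transformed code:
process(38)
if p == val:
    val = 0
val = (weight == p) - 31 // p
xs = process(21 > weight)
handle(val)
gain = []
for tmp in val:
    gain.append(1)
gain = gain + 37
emit(gain)
if p >= weight:
    emit(30)
    handle(p)
else:
    xs = 16 % p
weight = weight - 15
xs = xs + (34 >= weight)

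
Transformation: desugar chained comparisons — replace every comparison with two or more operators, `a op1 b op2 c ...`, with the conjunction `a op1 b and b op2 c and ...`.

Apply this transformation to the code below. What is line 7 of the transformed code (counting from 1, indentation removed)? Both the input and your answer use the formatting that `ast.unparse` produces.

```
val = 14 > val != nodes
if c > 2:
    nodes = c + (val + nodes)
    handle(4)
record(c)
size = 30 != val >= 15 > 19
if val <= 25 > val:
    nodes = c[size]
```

Transformed code:
val = 14 > val and val != nodes
if c > 2:
    nodes = c + (val + nodes)
    handle(4)
record(c)
size = 30 != val and val >= 15 and (15 > 19)
if val <= 25 and 25 > val:
    nodes = c[size]

if val <= 25 and 25 > val:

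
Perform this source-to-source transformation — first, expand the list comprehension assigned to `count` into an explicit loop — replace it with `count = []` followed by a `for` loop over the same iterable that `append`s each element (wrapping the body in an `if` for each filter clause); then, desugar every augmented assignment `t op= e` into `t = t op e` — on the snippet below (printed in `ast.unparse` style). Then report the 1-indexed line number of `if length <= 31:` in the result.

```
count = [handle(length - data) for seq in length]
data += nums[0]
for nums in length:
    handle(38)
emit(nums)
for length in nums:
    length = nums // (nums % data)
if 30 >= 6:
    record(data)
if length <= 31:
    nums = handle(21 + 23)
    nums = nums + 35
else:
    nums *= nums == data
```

12

Transformed code:
count = []
for seq in length:
    count.append(handle(length - data))
data = data + nums[0]
for nums in length:
    handle(38)
emit(nums)
for length in nums:
    length = nums // (nums % data)
if 30 >= 6:
    record(data)
if length <= 31:
    nums = handle(21 + 23)
    nums = nums + 35
else:
    nums = nums * (nums == data)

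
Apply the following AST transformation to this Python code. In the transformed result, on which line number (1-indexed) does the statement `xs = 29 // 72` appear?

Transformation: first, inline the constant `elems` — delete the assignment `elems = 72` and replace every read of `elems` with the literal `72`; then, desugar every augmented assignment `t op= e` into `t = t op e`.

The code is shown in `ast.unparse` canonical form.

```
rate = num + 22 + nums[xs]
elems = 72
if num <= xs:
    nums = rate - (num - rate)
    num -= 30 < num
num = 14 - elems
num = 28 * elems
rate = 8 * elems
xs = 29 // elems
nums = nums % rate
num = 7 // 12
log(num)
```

Transformed code:
rate = num + 22 + nums[xs]
if num <= xs:
    nums = rate - (num - rate)
    num = num - (30 < num)
num = 14 - 72
num = 28 * 72
rate = 8 * 72
xs = 29 // 72
nums = nums % rate
num = 7 // 12
log(num)

8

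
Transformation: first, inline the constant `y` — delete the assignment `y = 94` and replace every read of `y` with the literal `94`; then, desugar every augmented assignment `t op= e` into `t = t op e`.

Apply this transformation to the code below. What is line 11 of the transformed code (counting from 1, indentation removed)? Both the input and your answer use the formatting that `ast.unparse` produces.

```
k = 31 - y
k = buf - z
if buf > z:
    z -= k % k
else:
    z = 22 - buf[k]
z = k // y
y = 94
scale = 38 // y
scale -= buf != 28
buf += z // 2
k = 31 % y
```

k = 31 % 94

Transformed code:
k = 31 - 94
k = buf - z
if buf > z:
    z = z - k % k
else:
    z = 22 - buf[k]
z = k // 94
scale = 38 // 94
scale = scale - (buf != 28)
buf = buf + z // 2
k = 31 % 94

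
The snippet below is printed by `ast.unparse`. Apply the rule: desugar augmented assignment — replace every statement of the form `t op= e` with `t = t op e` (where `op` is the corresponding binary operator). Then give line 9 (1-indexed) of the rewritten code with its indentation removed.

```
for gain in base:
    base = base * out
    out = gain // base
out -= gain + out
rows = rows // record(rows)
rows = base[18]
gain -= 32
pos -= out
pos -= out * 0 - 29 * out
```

pos = pos - (out * 0 - 29 * out)

Transformed code:
for gain in base:
    base = base * out
    out = gain // base
out = out - (gain + out)
rows = rows // record(rows)
rows = base[18]
gain = gain - 32
pos = pos - out
pos = pos - (out * 0 - 29 * out)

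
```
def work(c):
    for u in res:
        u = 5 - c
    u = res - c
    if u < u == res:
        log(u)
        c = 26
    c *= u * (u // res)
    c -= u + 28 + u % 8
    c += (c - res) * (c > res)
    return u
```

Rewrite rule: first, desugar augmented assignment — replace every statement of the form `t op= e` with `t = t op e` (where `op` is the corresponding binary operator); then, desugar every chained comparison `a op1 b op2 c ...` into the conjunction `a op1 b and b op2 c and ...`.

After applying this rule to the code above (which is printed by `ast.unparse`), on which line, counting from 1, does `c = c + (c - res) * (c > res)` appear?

Transformed code:
def work(c):
    for u in res:
        u = 5 - c
    u = res - c
    if u < u and u == res:
        log(u)
        c = 26
    c = c * (u * (u // res))
    c = c - (u + 28 + u % 8)
    c = c + (c - res) * (c > res)
    return u

10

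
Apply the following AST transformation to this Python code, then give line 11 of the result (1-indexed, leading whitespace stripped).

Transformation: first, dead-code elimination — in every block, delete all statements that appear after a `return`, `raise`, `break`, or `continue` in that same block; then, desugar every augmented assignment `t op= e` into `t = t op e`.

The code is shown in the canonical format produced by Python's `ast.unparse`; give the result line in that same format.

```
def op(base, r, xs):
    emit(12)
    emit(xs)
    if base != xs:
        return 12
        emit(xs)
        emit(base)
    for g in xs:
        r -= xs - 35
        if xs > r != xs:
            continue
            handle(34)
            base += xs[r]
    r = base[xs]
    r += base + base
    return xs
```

r = r + (base + base)

Transformed code:
def op(base, r, xs):
    emit(12)
    emit(xs)
    if base != xs:
        return 12
    for g in xs:
        r = r - (xs - 35)
        if xs > r != xs:
            continue
    r = base[xs]
    r = r + (base + base)
    return xs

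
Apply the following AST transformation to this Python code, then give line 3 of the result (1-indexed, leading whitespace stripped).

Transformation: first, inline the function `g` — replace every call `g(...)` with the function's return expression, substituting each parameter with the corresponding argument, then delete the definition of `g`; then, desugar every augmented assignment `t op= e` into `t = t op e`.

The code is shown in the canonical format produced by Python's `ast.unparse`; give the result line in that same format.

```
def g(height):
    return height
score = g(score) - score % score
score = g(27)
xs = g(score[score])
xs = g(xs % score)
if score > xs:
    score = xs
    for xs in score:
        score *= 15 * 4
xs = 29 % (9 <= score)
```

Transformed code:
score = score - score % score
score = 27
xs = score[score]
xs = xs % score
if score > xs:
    score = xs
    for xs in score:
        score = score * (15 * 4)
xs = 29 % (9 <= score)

xs = score[score]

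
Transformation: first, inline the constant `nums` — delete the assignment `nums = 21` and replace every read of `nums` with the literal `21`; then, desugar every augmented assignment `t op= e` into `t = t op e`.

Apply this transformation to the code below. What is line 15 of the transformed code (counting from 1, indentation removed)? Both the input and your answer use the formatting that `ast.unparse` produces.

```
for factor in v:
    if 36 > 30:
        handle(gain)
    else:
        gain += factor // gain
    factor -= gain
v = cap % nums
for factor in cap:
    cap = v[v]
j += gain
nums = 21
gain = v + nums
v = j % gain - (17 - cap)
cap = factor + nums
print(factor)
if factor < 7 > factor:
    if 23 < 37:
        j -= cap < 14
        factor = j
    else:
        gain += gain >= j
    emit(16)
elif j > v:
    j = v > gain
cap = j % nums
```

Transformed code:
for factor in v:
    if 36 > 30:
        handle(gain)
    else:
        gain = gain + factor // gain
    factor = factor - gain
v = cap % 21
for factor in cap:
    cap = v[v]
j = j + gain
gain = v + 21
v = j % gain - (17 - cap)
cap = factor + 21
print(factor)
if factor < 7 > factor:
    if 23 < 37:
        j = j - (cap < 14)
        factor = j
    else:
        gain = gain + (gain >= j)
    emit(16)
elif j > v:
    j = v > gain
cap = j % 21

if factor < 7 > factor:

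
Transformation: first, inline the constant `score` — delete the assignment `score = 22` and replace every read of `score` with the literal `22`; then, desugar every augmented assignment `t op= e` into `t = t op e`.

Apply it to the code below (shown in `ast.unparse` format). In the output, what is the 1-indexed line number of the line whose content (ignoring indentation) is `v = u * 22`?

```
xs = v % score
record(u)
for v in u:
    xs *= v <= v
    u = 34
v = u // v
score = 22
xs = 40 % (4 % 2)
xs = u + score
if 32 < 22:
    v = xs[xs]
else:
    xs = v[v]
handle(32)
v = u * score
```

Transformed code:
xs = v % 22
record(u)
for v in u:
    xs = xs * (v <= v)
    u = 34
v = u // v
xs = 40 % (4 % 2)
xs = u + 22
if 32 < 22:
    v = xs[xs]
else:
    xs = v[v]
handle(32)
v = u * 22

14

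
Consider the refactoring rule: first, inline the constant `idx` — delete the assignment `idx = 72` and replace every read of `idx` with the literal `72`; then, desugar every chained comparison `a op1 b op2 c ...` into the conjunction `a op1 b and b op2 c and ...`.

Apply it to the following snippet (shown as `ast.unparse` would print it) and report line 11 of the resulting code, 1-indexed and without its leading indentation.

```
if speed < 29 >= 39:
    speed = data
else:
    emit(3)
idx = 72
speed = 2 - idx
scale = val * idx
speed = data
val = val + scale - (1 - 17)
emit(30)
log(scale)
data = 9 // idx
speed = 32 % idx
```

Transformed code:
if speed < 29 and 29 >= 39:
    speed = data
else:
    emit(3)
speed = 2 - 72
scale = val * 72
speed = data
val = val + scale - (1 - 17)
emit(30)
log(scale)
data = 9 // 72
speed = 32 % 72

data = 9 // 72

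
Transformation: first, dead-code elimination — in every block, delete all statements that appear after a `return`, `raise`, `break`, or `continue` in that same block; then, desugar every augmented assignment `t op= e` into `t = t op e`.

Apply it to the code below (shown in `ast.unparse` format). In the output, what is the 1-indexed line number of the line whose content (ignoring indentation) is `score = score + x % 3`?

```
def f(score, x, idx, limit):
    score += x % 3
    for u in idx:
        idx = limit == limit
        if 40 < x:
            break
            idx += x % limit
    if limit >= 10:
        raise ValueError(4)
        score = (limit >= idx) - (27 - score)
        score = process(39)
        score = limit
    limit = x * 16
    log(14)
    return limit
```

Transformed code:
def f(score, x, idx, limit):
    score = score + x % 3
    for u in idx:
        idx = limit == limit
        if 40 < x:
            break
    if limit >= 10:
        raise ValueError(4)
    limit = x * 16
    log(14)
    return limit

2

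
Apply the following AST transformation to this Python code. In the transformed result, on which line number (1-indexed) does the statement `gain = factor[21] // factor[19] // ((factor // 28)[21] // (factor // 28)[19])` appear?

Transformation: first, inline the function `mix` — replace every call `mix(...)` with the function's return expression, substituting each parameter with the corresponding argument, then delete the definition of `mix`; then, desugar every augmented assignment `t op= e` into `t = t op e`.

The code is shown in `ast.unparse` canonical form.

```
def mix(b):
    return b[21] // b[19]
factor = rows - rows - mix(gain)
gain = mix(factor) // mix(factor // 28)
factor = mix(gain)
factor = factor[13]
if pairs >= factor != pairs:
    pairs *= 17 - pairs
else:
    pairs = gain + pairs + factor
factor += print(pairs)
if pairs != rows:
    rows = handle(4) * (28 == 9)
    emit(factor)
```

2

Transformed code:
factor = rows - rows - gain[21] // gain[19]
gain = factor[21] // factor[19] // ((factor // 28)[21] // (factor // 28)[19])
factor = gain[21] // gain[19]
factor = factor[13]
if pairs >= factor != pairs:
    pairs = pairs * (17 - pairs)
else:
    pairs = gain + pairs + factor
factor = factor + print(pairs)
if pairs != rows:
    rows = handle(4) * (28 == 9)
    emit(factor)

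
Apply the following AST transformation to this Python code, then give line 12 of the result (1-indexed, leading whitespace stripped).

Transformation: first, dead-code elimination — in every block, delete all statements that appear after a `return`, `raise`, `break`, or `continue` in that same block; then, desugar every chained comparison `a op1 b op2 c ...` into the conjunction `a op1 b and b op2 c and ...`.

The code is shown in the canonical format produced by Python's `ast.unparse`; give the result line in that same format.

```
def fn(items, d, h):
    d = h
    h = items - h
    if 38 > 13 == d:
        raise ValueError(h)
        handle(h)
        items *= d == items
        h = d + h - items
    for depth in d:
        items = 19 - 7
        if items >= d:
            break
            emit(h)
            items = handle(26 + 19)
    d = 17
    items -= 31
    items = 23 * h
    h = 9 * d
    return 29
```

Transformed code:
def fn(items, d, h):
    d = h
    h = items - h
    if 38 > 13 and 13 == d:
        raise ValueError(h)
    for depth in d:
        items = 19 - 7
        if items >= d:
            break
    d = 17
    items -= 31
    items = 23 * h
    h = 9 * d
    return 29

items = 23 * h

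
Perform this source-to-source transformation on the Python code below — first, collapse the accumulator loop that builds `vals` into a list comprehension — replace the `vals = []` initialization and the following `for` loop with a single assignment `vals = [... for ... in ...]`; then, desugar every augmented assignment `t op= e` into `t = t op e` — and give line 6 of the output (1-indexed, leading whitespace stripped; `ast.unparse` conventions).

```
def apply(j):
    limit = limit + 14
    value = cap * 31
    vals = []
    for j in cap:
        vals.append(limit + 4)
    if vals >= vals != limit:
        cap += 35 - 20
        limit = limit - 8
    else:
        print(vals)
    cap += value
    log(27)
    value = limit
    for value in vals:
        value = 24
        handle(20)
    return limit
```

cap = cap + (35 - 20)

Transformed code:
def apply(j):
    limit = limit + 14
    value = cap * 31
    vals = [limit + 4 for j in cap]
    if vals >= vals != limit:
        cap = cap + (35 - 20)
        limit = limit - 8
    else:
        print(vals)
    cap = cap + value
    log(27)
    value = limit
    for value in vals:
        value = 24
        handle(20)
    return limit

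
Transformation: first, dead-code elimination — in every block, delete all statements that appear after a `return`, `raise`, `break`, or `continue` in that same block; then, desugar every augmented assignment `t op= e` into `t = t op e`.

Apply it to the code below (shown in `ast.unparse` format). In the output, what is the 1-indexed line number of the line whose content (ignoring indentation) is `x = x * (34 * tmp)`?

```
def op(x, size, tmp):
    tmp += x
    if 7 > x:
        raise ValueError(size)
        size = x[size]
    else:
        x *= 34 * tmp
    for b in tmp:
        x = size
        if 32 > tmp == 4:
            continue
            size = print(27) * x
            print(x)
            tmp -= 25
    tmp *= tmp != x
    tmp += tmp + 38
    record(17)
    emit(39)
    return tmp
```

6

Transformed code:
def op(x, size, tmp):
    tmp = tmp + x
    if 7 > x:
        raise ValueError(size)
    else:
        x = x * (34 * tmp)
    for b in tmp:
        x = size
        if 32 > tmp == 4:
            continue
    tmp = tmp * (tmp != x)
    tmp = tmp + (tmp + 38)
    record(17)
    emit(39)
    return tmp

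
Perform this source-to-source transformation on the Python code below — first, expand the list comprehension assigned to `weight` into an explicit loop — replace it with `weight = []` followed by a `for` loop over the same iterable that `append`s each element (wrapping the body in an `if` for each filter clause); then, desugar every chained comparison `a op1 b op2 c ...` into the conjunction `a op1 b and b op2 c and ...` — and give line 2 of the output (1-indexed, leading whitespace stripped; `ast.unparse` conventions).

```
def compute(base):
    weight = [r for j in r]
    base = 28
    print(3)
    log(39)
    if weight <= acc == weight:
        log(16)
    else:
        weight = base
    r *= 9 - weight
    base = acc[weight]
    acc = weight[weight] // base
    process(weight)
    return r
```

Transformed code:
def compute(base):
    weight = []
    for j in r:
        weight.append(r)
    base = 28
    print(3)
    log(39)
    if weight <= acc and acc == weight:
        log(16)
    else:
        weight = base
    r *= 9 - weight
    base = acc[weight]
    acc = weight[weight] // base
    process(weight)
    return r

weight = []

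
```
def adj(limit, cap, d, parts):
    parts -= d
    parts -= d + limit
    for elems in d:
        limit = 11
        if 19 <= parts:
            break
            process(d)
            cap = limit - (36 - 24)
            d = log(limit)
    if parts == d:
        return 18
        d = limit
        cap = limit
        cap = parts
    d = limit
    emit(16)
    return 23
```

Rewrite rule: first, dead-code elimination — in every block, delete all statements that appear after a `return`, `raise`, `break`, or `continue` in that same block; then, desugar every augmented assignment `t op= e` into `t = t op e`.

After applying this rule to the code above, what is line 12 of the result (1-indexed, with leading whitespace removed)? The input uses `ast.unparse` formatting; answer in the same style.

Transformed code:
def adj(limit, cap, d, parts):
    parts = parts - d
    parts = parts - (d + limit)
    for elems in d:
        limit = 11
        if 19 <= parts:
            break
    if parts == d:
        return 18
    d = limit
    emit(16)
    return 23

return 23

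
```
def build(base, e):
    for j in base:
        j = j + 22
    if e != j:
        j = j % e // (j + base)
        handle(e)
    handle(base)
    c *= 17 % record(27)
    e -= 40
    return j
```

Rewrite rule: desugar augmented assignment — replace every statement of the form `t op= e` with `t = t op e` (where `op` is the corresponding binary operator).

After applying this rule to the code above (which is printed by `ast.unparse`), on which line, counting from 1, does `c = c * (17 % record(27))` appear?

Transformed code:
def build(base, e):
    for j in base:
        j = j + 22
    if e != j:
        j = j % e // (j + base)
        handle(e)
    handle(base)
    c = c * (17 % record(27))
    e = e - 40
    return j

8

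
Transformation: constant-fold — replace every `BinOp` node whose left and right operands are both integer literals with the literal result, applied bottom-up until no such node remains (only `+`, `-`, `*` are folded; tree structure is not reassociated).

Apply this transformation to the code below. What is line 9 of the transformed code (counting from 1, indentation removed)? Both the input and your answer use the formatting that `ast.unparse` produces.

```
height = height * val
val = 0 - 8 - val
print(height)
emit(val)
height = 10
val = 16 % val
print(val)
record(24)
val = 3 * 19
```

val = 57

Transformed code:
height = height * val
val = -8 - val
print(height)
emit(val)
height = 10
val = 16 % val
print(val)
record(24)
val = 57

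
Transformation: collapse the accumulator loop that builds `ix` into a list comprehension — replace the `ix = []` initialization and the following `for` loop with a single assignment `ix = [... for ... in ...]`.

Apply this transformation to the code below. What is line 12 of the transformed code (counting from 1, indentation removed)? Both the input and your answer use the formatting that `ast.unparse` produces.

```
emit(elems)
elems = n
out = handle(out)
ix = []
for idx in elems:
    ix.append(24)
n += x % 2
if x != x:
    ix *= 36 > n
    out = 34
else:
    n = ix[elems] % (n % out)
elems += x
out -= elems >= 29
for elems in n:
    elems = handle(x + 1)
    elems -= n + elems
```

out -= elems >= 29

Transformed code:
emit(elems)
elems = n
out = handle(out)
ix = [24 for idx in elems]
n += x % 2
if x != x:
    ix *= 36 > n
    out = 34
else:
    n = ix[elems] % (n % out)
elems += x
out -= elems >= 29
for elems in n:
    elems = handle(x + 1)
    elems -= n + elems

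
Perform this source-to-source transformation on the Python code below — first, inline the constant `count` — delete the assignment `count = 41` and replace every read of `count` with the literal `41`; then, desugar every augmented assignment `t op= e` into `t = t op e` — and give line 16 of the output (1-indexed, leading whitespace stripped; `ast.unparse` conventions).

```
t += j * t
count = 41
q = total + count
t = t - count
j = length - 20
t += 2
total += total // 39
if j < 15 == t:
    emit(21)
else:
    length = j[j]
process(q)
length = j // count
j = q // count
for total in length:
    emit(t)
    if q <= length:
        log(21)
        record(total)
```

if q <= length:

Transformed code:
t = t + j * t
q = total + 41
t = t - 41
j = length - 20
t = t + 2
total = total + total // 39
if j < 15 == t:
    emit(21)
else:
    length = j[j]
process(q)
length = j // 41
j = q // 41
for total in length:
    emit(t)
    if q <= length:
        log(21)
        record(total)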